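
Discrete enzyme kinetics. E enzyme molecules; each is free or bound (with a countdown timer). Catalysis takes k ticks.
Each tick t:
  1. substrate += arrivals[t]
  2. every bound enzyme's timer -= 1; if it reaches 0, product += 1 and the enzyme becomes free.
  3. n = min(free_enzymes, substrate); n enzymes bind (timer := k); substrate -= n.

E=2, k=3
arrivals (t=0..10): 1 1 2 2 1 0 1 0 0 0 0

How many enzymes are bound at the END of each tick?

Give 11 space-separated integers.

t=0: arr=1 -> substrate=0 bound=1 product=0
t=1: arr=1 -> substrate=0 bound=2 product=0
t=2: arr=2 -> substrate=2 bound=2 product=0
t=3: arr=2 -> substrate=3 bound=2 product=1
t=4: arr=1 -> substrate=3 bound=2 product=2
t=5: arr=0 -> substrate=3 bound=2 product=2
t=6: arr=1 -> substrate=3 bound=2 product=3
t=7: arr=0 -> substrate=2 bound=2 product=4
t=8: arr=0 -> substrate=2 bound=2 product=4
t=9: arr=0 -> substrate=1 bound=2 product=5
t=10: arr=0 -> substrate=0 bound=2 product=6

Answer: 1 2 2 2 2 2 2 2 2 2 2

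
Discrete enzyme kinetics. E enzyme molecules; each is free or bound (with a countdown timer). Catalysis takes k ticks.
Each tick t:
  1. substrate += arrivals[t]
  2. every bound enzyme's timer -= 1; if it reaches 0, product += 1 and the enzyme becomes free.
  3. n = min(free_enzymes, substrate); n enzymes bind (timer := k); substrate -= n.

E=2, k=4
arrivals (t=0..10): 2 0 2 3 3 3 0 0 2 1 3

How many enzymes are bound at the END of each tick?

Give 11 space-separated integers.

t=0: arr=2 -> substrate=0 bound=2 product=0
t=1: arr=0 -> substrate=0 bound=2 product=0
t=2: arr=2 -> substrate=2 bound=2 product=0
t=3: arr=3 -> substrate=5 bound=2 product=0
t=4: arr=3 -> substrate=6 bound=2 product=2
t=5: arr=3 -> substrate=9 bound=2 product=2
t=6: arr=0 -> substrate=9 bound=2 product=2
t=7: arr=0 -> substrate=9 bound=2 product=2
t=8: arr=2 -> substrate=9 bound=2 product=4
t=9: arr=1 -> substrate=10 bound=2 product=4
t=10: arr=3 -> substrate=13 bound=2 product=4

Answer: 2 2 2 2 2 2 2 2 2 2 2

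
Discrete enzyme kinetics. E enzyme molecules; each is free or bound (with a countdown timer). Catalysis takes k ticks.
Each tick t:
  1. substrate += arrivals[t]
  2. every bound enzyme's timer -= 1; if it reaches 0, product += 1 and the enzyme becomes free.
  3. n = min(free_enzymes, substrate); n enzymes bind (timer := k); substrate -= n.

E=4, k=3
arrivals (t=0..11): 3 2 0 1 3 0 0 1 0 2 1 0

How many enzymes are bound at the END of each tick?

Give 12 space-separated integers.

t=0: arr=3 -> substrate=0 bound=3 product=0
t=1: arr=2 -> substrate=1 bound=4 product=0
t=2: arr=0 -> substrate=1 bound=4 product=0
t=3: arr=1 -> substrate=0 bound=3 product=3
t=4: arr=3 -> substrate=1 bound=4 product=4
t=5: arr=0 -> substrate=1 bound=4 product=4
t=6: arr=0 -> substrate=0 bound=3 product=6
t=7: arr=1 -> substrate=0 bound=2 product=8
t=8: arr=0 -> substrate=0 bound=2 product=8
t=9: arr=2 -> substrate=0 bound=3 product=9
t=10: arr=1 -> substrate=0 bound=3 product=10
t=11: arr=0 -> substrate=0 bound=3 product=10

Answer: 3 4 4 3 4 4 3 2 2 3 3 3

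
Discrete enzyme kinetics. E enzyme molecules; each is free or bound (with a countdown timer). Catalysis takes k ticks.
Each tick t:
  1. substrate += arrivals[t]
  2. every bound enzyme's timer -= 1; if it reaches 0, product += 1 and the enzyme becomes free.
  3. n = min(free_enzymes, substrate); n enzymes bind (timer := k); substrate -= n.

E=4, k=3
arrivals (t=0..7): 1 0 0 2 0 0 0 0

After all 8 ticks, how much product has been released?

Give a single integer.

t=0: arr=1 -> substrate=0 bound=1 product=0
t=1: arr=0 -> substrate=0 bound=1 product=0
t=2: arr=0 -> substrate=0 bound=1 product=0
t=3: arr=2 -> substrate=0 bound=2 product=1
t=4: arr=0 -> substrate=0 bound=2 product=1
t=5: arr=0 -> substrate=0 bound=2 product=1
t=6: arr=0 -> substrate=0 bound=0 product=3
t=7: arr=0 -> substrate=0 bound=0 product=3

Answer: 3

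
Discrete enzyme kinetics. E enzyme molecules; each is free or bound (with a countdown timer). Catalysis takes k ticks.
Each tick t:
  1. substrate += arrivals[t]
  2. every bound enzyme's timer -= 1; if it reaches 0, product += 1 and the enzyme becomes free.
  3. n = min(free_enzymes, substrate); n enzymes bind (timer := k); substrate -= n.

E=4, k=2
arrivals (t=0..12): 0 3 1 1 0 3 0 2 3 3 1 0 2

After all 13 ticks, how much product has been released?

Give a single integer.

t=0: arr=0 -> substrate=0 bound=0 product=0
t=1: arr=3 -> substrate=0 bound=3 product=0
t=2: arr=1 -> substrate=0 bound=4 product=0
t=3: arr=1 -> substrate=0 bound=2 product=3
t=4: arr=0 -> substrate=0 bound=1 product=4
t=5: arr=3 -> substrate=0 bound=3 product=5
t=6: arr=0 -> substrate=0 bound=3 product=5
t=7: arr=2 -> substrate=0 bound=2 product=8
t=8: arr=3 -> substrate=1 bound=4 product=8
t=9: arr=3 -> substrate=2 bound=4 product=10
t=10: arr=1 -> substrate=1 bound=4 product=12
t=11: arr=0 -> substrate=0 bound=3 product=14
t=12: arr=2 -> substrate=0 bound=3 product=16

Answer: 16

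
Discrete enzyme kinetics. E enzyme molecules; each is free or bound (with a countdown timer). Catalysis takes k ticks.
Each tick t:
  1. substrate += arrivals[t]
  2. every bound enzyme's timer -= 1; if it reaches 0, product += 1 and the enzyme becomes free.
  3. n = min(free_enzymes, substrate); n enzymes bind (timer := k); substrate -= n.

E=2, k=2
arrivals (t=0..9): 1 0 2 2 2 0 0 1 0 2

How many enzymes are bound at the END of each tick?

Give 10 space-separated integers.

Answer: 1 1 2 2 2 2 2 2 1 2

Derivation:
t=0: arr=1 -> substrate=0 bound=1 product=0
t=1: arr=0 -> substrate=0 bound=1 product=0
t=2: arr=2 -> substrate=0 bound=2 product=1
t=3: arr=2 -> substrate=2 bound=2 product=1
t=4: arr=2 -> substrate=2 bound=2 product=3
t=5: arr=0 -> substrate=2 bound=2 product=3
t=6: arr=0 -> substrate=0 bound=2 product=5
t=7: arr=1 -> substrate=1 bound=2 product=5
t=8: arr=0 -> substrate=0 bound=1 product=7
t=9: arr=2 -> substrate=1 bound=2 product=7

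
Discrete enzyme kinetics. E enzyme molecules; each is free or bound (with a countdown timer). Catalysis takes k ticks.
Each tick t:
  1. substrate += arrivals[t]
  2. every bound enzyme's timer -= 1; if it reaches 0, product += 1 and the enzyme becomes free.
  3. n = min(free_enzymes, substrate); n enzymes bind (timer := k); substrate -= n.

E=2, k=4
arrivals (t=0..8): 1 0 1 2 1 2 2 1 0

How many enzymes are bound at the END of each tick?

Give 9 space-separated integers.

Answer: 1 1 2 2 2 2 2 2 2

Derivation:
t=0: arr=1 -> substrate=0 bound=1 product=0
t=1: arr=0 -> substrate=0 bound=1 product=0
t=2: arr=1 -> substrate=0 bound=2 product=0
t=3: arr=2 -> substrate=2 bound=2 product=0
t=4: arr=1 -> substrate=2 bound=2 product=1
t=5: arr=2 -> substrate=4 bound=2 product=1
t=6: arr=2 -> substrate=5 bound=2 product=2
t=7: arr=1 -> substrate=6 bound=2 product=2
t=8: arr=0 -> substrate=5 bound=2 product=3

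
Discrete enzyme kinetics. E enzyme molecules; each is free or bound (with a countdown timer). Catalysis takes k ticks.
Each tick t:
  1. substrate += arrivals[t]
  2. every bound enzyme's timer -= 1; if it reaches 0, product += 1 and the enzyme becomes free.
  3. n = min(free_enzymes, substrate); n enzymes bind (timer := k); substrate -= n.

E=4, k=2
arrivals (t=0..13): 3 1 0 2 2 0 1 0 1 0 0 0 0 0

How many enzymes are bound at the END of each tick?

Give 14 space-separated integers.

Answer: 3 4 1 2 4 2 1 1 1 1 0 0 0 0

Derivation:
t=0: arr=3 -> substrate=0 bound=3 product=0
t=1: arr=1 -> substrate=0 bound=4 product=0
t=2: arr=0 -> substrate=0 bound=1 product=3
t=3: arr=2 -> substrate=0 bound=2 product=4
t=4: arr=2 -> substrate=0 bound=4 product=4
t=5: arr=0 -> substrate=0 bound=2 product=6
t=6: arr=1 -> substrate=0 bound=1 product=8
t=7: arr=0 -> substrate=0 bound=1 product=8
t=8: arr=1 -> substrate=0 bound=1 product=9
t=9: arr=0 -> substrate=0 bound=1 product=9
t=10: arr=0 -> substrate=0 bound=0 product=10
t=11: arr=0 -> substrate=0 bound=0 product=10
t=12: arr=0 -> substrate=0 bound=0 product=10
t=13: arr=0 -> substrate=0 bound=0 product=10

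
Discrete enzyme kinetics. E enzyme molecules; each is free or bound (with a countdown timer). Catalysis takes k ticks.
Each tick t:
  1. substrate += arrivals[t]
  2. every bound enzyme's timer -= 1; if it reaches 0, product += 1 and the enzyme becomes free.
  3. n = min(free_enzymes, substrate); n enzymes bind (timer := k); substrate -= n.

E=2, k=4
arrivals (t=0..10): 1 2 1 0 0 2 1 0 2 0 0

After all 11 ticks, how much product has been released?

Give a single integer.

t=0: arr=1 -> substrate=0 bound=1 product=0
t=1: arr=2 -> substrate=1 bound=2 product=0
t=2: arr=1 -> substrate=2 bound=2 product=0
t=3: arr=0 -> substrate=2 bound=2 product=0
t=4: arr=0 -> substrate=1 bound=2 product=1
t=5: arr=2 -> substrate=2 bound=2 product=2
t=6: arr=1 -> substrate=3 bound=2 product=2
t=7: arr=0 -> substrate=3 bound=2 product=2
t=8: arr=2 -> substrate=4 bound=2 product=3
t=9: arr=0 -> substrate=3 bound=2 product=4
t=10: arr=0 -> substrate=3 bound=2 product=4

Answer: 4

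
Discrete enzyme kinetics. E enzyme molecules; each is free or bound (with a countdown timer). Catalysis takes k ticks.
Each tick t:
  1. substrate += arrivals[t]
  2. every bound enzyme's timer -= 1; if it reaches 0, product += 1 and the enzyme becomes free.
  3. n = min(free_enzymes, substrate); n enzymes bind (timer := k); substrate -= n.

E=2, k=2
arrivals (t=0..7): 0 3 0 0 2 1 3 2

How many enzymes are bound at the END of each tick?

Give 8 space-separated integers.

Answer: 0 2 2 1 2 2 2 2

Derivation:
t=0: arr=0 -> substrate=0 bound=0 product=0
t=1: arr=3 -> substrate=1 bound=2 product=0
t=2: arr=0 -> substrate=1 bound=2 product=0
t=3: arr=0 -> substrate=0 bound=1 product=2
t=4: arr=2 -> substrate=1 bound=2 product=2
t=5: arr=1 -> substrate=1 bound=2 product=3
t=6: arr=3 -> substrate=3 bound=2 product=4
t=7: arr=2 -> substrate=4 bound=2 product=5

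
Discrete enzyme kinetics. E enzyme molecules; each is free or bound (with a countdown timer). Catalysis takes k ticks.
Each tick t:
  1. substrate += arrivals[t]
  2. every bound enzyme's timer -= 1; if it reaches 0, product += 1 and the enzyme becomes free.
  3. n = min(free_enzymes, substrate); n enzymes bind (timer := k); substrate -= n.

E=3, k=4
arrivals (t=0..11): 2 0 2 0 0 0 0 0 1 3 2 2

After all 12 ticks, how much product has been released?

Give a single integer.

t=0: arr=2 -> substrate=0 bound=2 product=0
t=1: arr=0 -> substrate=0 bound=2 product=0
t=2: arr=2 -> substrate=1 bound=3 product=0
t=3: arr=0 -> substrate=1 bound=3 product=0
t=4: arr=0 -> substrate=0 bound=2 product=2
t=5: arr=0 -> substrate=0 bound=2 product=2
t=6: arr=0 -> substrate=0 bound=1 product=3
t=7: arr=0 -> substrate=0 bound=1 product=3
t=8: arr=1 -> substrate=0 bound=1 product=4
t=9: arr=3 -> substrate=1 bound=3 product=4
t=10: arr=2 -> substrate=3 bound=3 product=4
t=11: arr=2 -> substrate=5 bound=3 product=4

Answer: 4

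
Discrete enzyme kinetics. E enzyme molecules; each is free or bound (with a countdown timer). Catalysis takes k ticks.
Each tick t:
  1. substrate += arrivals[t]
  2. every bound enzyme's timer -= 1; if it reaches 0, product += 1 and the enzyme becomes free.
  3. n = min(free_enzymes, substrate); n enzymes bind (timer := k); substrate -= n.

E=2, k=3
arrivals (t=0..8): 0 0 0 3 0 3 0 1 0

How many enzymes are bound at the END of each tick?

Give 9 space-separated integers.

t=0: arr=0 -> substrate=0 bound=0 product=0
t=1: arr=0 -> substrate=0 bound=0 product=0
t=2: arr=0 -> substrate=0 bound=0 product=0
t=3: arr=3 -> substrate=1 bound=2 product=0
t=4: arr=0 -> substrate=1 bound=2 product=0
t=5: arr=3 -> substrate=4 bound=2 product=0
t=6: arr=0 -> substrate=2 bound=2 product=2
t=7: arr=1 -> substrate=3 bound=2 product=2
t=8: arr=0 -> substrate=3 bound=2 product=2

Answer: 0 0 0 2 2 2 2 2 2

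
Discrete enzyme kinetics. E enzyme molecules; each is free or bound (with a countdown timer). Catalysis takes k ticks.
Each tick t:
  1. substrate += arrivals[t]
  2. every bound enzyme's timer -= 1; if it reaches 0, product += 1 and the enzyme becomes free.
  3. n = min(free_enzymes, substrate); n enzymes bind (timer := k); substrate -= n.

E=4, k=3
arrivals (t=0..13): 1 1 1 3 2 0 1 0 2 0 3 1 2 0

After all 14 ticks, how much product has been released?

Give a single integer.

t=0: arr=1 -> substrate=0 bound=1 product=0
t=1: arr=1 -> substrate=0 bound=2 product=0
t=2: arr=1 -> substrate=0 bound=3 product=0
t=3: arr=3 -> substrate=1 bound=4 product=1
t=4: arr=2 -> substrate=2 bound=4 product=2
t=5: arr=0 -> substrate=1 bound=4 product=3
t=6: arr=1 -> substrate=0 bound=4 product=5
t=7: arr=0 -> substrate=0 bound=3 product=6
t=8: arr=2 -> substrate=0 bound=4 product=7
t=9: arr=0 -> substrate=0 bound=2 product=9
t=10: arr=3 -> substrate=1 bound=4 product=9
t=11: arr=1 -> substrate=0 bound=4 product=11
t=12: arr=2 -> substrate=2 bound=4 product=11
t=13: arr=0 -> substrate=0 bound=4 product=13

Answer: 13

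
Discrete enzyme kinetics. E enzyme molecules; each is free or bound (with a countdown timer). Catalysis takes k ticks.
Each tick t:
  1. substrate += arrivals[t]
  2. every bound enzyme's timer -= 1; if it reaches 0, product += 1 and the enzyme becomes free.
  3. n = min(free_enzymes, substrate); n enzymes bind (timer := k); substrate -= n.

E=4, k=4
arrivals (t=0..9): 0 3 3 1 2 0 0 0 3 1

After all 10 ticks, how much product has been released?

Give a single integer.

t=0: arr=0 -> substrate=0 bound=0 product=0
t=1: arr=3 -> substrate=0 bound=3 product=0
t=2: arr=3 -> substrate=2 bound=4 product=0
t=3: arr=1 -> substrate=3 bound=4 product=0
t=4: arr=2 -> substrate=5 bound=4 product=0
t=5: arr=0 -> substrate=2 bound=4 product=3
t=6: arr=0 -> substrate=1 bound=4 product=4
t=7: arr=0 -> substrate=1 bound=4 product=4
t=8: arr=3 -> substrate=4 bound=4 product=4
t=9: arr=1 -> substrate=2 bound=4 product=7

Answer: 7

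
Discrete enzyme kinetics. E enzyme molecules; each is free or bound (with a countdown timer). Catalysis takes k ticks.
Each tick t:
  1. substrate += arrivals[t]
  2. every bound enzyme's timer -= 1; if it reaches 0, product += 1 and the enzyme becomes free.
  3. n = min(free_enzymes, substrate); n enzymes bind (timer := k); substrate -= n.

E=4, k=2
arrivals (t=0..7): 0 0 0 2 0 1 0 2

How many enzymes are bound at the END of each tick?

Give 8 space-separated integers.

t=0: arr=0 -> substrate=0 bound=0 product=0
t=1: arr=0 -> substrate=0 bound=0 product=0
t=2: arr=0 -> substrate=0 bound=0 product=0
t=3: arr=2 -> substrate=0 bound=2 product=0
t=4: arr=0 -> substrate=0 bound=2 product=0
t=5: arr=1 -> substrate=0 bound=1 product=2
t=6: arr=0 -> substrate=0 bound=1 product=2
t=7: arr=2 -> substrate=0 bound=2 product=3

Answer: 0 0 0 2 2 1 1 2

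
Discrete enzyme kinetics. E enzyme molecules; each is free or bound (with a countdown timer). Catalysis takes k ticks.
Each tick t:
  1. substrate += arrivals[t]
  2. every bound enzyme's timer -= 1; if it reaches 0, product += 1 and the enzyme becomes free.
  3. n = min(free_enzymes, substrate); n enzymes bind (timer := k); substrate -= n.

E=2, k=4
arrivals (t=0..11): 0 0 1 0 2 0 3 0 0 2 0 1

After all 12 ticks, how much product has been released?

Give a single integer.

t=0: arr=0 -> substrate=0 bound=0 product=0
t=1: arr=0 -> substrate=0 bound=0 product=0
t=2: arr=1 -> substrate=0 bound=1 product=0
t=3: arr=0 -> substrate=0 bound=1 product=0
t=4: arr=2 -> substrate=1 bound=2 product=0
t=5: arr=0 -> substrate=1 bound=2 product=0
t=6: arr=3 -> substrate=3 bound=2 product=1
t=7: arr=0 -> substrate=3 bound=2 product=1
t=8: arr=0 -> substrate=2 bound=2 product=2
t=9: arr=2 -> substrate=4 bound=2 product=2
t=10: arr=0 -> substrate=3 bound=2 product=3
t=11: arr=1 -> substrate=4 bound=2 product=3

Answer: 3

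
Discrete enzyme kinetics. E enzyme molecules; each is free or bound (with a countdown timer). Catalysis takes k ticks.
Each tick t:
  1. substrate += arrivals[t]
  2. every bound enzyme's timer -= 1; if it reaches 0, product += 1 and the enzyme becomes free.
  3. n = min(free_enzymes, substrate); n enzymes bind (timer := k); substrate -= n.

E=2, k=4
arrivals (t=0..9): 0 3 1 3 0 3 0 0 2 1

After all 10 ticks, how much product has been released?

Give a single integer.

t=0: arr=0 -> substrate=0 bound=0 product=0
t=1: arr=3 -> substrate=1 bound=2 product=0
t=2: arr=1 -> substrate=2 bound=2 product=0
t=3: arr=3 -> substrate=5 bound=2 product=0
t=4: arr=0 -> substrate=5 bound=2 product=0
t=5: arr=3 -> substrate=6 bound=2 product=2
t=6: arr=0 -> substrate=6 bound=2 product=2
t=7: arr=0 -> substrate=6 bound=2 product=2
t=8: arr=2 -> substrate=8 bound=2 product=2
t=9: arr=1 -> substrate=7 bound=2 product=4

Answer: 4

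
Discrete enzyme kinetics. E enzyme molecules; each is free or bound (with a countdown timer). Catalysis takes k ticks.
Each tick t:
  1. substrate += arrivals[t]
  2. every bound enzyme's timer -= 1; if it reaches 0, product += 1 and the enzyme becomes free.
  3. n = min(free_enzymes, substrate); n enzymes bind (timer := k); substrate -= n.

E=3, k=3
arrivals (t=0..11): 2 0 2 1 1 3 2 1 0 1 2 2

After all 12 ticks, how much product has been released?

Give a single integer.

t=0: arr=2 -> substrate=0 bound=2 product=0
t=1: arr=0 -> substrate=0 bound=2 product=0
t=2: arr=2 -> substrate=1 bound=3 product=0
t=3: arr=1 -> substrate=0 bound=3 product=2
t=4: arr=1 -> substrate=1 bound=3 product=2
t=5: arr=3 -> substrate=3 bound=3 product=3
t=6: arr=2 -> substrate=3 bound=3 product=5
t=7: arr=1 -> substrate=4 bound=3 product=5
t=8: arr=0 -> substrate=3 bound=3 product=6
t=9: arr=1 -> substrate=2 bound=3 product=8
t=10: arr=2 -> substrate=4 bound=3 product=8
t=11: arr=2 -> substrate=5 bound=3 product=9

Answer: 9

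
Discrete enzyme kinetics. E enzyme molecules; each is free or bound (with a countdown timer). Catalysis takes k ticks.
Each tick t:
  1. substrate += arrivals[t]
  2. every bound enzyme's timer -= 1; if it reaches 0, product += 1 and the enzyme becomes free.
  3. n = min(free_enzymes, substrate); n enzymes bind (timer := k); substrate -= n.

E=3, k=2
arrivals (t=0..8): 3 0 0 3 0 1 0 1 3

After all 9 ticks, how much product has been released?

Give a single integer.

t=0: arr=3 -> substrate=0 bound=3 product=0
t=1: arr=0 -> substrate=0 bound=3 product=0
t=2: arr=0 -> substrate=0 bound=0 product=3
t=3: arr=3 -> substrate=0 bound=3 product=3
t=4: arr=0 -> substrate=0 bound=3 product=3
t=5: arr=1 -> substrate=0 bound=1 product=6
t=6: arr=0 -> substrate=0 bound=1 product=6
t=7: arr=1 -> substrate=0 bound=1 product=7
t=8: arr=3 -> substrate=1 bound=3 product=7

Answer: 7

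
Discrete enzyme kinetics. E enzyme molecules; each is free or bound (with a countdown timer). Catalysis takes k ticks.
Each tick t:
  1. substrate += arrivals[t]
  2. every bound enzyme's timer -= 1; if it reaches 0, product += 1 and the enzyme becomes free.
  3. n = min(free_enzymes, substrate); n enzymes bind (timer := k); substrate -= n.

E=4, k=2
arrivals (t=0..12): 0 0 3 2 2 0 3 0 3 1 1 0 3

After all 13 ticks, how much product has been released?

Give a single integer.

t=0: arr=0 -> substrate=0 bound=0 product=0
t=1: arr=0 -> substrate=0 bound=0 product=0
t=2: arr=3 -> substrate=0 bound=3 product=0
t=3: arr=2 -> substrate=1 bound=4 product=0
t=4: arr=2 -> substrate=0 bound=4 product=3
t=5: arr=0 -> substrate=0 bound=3 product=4
t=6: arr=3 -> substrate=0 bound=3 product=7
t=7: arr=0 -> substrate=0 bound=3 product=7
t=8: arr=3 -> substrate=0 bound=3 product=10
t=9: arr=1 -> substrate=0 bound=4 product=10
t=10: arr=1 -> substrate=0 bound=2 product=13
t=11: arr=0 -> substrate=0 bound=1 product=14
t=12: arr=3 -> substrate=0 bound=3 product=15

Answer: 15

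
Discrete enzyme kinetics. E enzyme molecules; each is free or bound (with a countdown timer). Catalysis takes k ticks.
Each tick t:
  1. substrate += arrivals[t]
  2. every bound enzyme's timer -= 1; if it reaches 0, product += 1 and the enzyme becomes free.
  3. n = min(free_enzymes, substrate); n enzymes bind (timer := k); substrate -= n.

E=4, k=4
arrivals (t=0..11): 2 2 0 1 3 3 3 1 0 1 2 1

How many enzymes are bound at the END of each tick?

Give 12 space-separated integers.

t=0: arr=2 -> substrate=0 bound=2 product=0
t=1: arr=2 -> substrate=0 bound=4 product=0
t=2: arr=0 -> substrate=0 bound=4 product=0
t=3: arr=1 -> substrate=1 bound=4 product=0
t=4: arr=3 -> substrate=2 bound=4 product=2
t=5: arr=3 -> substrate=3 bound=4 product=4
t=6: arr=3 -> substrate=6 bound=4 product=4
t=7: arr=1 -> substrate=7 bound=4 product=4
t=8: arr=0 -> substrate=5 bound=4 product=6
t=9: arr=1 -> substrate=4 bound=4 product=8
t=10: arr=2 -> substrate=6 bound=4 product=8
t=11: arr=1 -> substrate=7 bound=4 product=8

Answer: 2 4 4 4 4 4 4 4 4 4 4 4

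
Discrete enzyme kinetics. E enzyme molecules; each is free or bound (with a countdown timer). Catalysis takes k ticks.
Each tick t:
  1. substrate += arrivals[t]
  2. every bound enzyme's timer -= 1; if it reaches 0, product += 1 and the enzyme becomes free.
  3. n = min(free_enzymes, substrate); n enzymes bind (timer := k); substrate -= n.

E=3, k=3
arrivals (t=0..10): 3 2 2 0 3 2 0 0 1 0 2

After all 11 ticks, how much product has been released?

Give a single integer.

Answer: 9

Derivation:
t=0: arr=3 -> substrate=0 bound=3 product=0
t=1: arr=2 -> substrate=2 bound=3 product=0
t=2: arr=2 -> substrate=4 bound=3 product=0
t=3: arr=0 -> substrate=1 bound=3 product=3
t=4: arr=3 -> substrate=4 bound=3 product=3
t=5: arr=2 -> substrate=6 bound=3 product=3
t=6: arr=0 -> substrate=3 bound=3 product=6
t=7: arr=0 -> substrate=3 bound=3 product=6
t=8: arr=1 -> substrate=4 bound=3 product=6
t=9: arr=0 -> substrate=1 bound=3 product=9
t=10: arr=2 -> substrate=3 bound=3 product=9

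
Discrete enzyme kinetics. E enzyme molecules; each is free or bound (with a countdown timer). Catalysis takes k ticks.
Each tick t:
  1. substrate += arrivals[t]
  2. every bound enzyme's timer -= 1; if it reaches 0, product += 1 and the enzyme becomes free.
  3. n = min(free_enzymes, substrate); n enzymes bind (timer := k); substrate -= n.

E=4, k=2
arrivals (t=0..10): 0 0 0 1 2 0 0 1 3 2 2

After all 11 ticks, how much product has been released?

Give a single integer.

Answer: 7

Derivation:
t=0: arr=0 -> substrate=0 bound=0 product=0
t=1: arr=0 -> substrate=0 bound=0 product=0
t=2: arr=0 -> substrate=0 bound=0 product=0
t=3: arr=1 -> substrate=0 bound=1 product=0
t=4: arr=2 -> substrate=0 bound=3 product=0
t=5: arr=0 -> substrate=0 bound=2 product=1
t=6: arr=0 -> substrate=0 bound=0 product=3
t=7: arr=1 -> substrate=0 bound=1 product=3
t=8: arr=3 -> substrate=0 bound=4 product=3
t=9: arr=2 -> substrate=1 bound=4 product=4
t=10: arr=2 -> substrate=0 bound=4 product=7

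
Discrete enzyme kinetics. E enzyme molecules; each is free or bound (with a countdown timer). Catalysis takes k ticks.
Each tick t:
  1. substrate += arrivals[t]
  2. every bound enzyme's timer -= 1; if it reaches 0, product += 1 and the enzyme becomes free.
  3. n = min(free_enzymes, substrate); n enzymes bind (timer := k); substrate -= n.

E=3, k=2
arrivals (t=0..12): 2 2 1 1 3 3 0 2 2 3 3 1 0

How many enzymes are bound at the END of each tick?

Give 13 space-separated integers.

t=0: arr=2 -> substrate=0 bound=2 product=0
t=1: arr=2 -> substrate=1 bound=3 product=0
t=2: arr=1 -> substrate=0 bound=3 product=2
t=3: arr=1 -> substrate=0 bound=3 product=3
t=4: arr=3 -> substrate=1 bound=3 product=5
t=5: arr=3 -> substrate=3 bound=3 product=6
t=6: arr=0 -> substrate=1 bound=3 product=8
t=7: arr=2 -> substrate=2 bound=3 product=9
t=8: arr=2 -> substrate=2 bound=3 product=11
t=9: arr=3 -> substrate=4 bound=3 product=12
t=10: arr=3 -> substrate=5 bound=3 product=14
t=11: arr=1 -> substrate=5 bound=3 product=15
t=12: arr=0 -> substrate=3 bound=3 product=17

Answer: 2 3 3 3 3 3 3 3 3 3 3 3 3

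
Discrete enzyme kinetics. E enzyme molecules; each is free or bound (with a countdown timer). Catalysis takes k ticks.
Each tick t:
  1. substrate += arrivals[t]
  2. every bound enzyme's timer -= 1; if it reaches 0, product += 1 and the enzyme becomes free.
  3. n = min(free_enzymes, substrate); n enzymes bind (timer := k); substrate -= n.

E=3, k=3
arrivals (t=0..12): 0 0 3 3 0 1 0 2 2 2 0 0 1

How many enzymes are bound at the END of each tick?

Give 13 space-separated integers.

Answer: 0 0 3 3 3 3 3 3 3 3 3 3 3

Derivation:
t=0: arr=0 -> substrate=0 bound=0 product=0
t=1: arr=0 -> substrate=0 bound=0 product=0
t=2: arr=3 -> substrate=0 bound=3 product=0
t=3: arr=3 -> substrate=3 bound=3 product=0
t=4: arr=0 -> substrate=3 bound=3 product=0
t=5: arr=1 -> substrate=1 bound=3 product=3
t=6: arr=0 -> substrate=1 bound=3 product=3
t=7: arr=2 -> substrate=3 bound=3 product=3
t=8: arr=2 -> substrate=2 bound=3 product=6
t=9: arr=2 -> substrate=4 bound=3 product=6
t=10: arr=0 -> substrate=4 bound=3 product=6
t=11: arr=0 -> substrate=1 bound=3 product=9
t=12: arr=1 -> substrate=2 bound=3 product=9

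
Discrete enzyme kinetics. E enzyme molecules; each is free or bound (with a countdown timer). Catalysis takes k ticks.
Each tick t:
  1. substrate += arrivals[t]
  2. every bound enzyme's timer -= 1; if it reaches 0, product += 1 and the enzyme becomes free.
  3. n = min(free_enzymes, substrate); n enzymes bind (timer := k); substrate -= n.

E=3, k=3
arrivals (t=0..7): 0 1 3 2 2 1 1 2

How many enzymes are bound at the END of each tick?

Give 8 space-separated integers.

Answer: 0 1 3 3 3 3 3 3

Derivation:
t=0: arr=0 -> substrate=0 bound=0 product=0
t=1: arr=1 -> substrate=0 bound=1 product=0
t=2: arr=3 -> substrate=1 bound=3 product=0
t=3: arr=2 -> substrate=3 bound=3 product=0
t=4: arr=2 -> substrate=4 bound=3 product=1
t=5: arr=1 -> substrate=3 bound=3 product=3
t=6: arr=1 -> substrate=4 bound=3 product=3
t=7: arr=2 -> substrate=5 bound=3 product=4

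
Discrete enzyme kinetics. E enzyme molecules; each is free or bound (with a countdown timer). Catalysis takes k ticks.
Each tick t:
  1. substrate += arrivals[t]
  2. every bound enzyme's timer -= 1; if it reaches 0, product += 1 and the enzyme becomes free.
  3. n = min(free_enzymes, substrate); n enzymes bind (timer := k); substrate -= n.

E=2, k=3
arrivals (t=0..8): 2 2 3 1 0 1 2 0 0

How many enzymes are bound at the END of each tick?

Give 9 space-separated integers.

t=0: arr=2 -> substrate=0 bound=2 product=0
t=1: arr=2 -> substrate=2 bound=2 product=0
t=2: arr=3 -> substrate=5 bound=2 product=0
t=3: arr=1 -> substrate=4 bound=2 product=2
t=4: arr=0 -> substrate=4 bound=2 product=2
t=5: arr=1 -> substrate=5 bound=2 product=2
t=6: arr=2 -> substrate=5 bound=2 product=4
t=7: arr=0 -> substrate=5 bound=2 product=4
t=8: arr=0 -> substrate=5 bound=2 product=4

Answer: 2 2 2 2 2 2 2 2 2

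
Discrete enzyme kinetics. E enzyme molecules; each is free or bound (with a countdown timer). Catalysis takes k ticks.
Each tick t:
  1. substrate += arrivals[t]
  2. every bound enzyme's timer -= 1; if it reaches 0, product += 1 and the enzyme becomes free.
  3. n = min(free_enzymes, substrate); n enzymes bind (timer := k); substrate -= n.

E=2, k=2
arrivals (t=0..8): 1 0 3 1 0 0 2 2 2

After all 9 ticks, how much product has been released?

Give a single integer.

t=0: arr=1 -> substrate=0 bound=1 product=0
t=1: arr=0 -> substrate=0 bound=1 product=0
t=2: arr=3 -> substrate=1 bound=2 product=1
t=3: arr=1 -> substrate=2 bound=2 product=1
t=4: arr=0 -> substrate=0 bound=2 product=3
t=5: arr=0 -> substrate=0 bound=2 product=3
t=6: arr=2 -> substrate=0 bound=2 product=5
t=7: arr=2 -> substrate=2 bound=2 product=5
t=8: arr=2 -> substrate=2 bound=2 product=7

Answer: 7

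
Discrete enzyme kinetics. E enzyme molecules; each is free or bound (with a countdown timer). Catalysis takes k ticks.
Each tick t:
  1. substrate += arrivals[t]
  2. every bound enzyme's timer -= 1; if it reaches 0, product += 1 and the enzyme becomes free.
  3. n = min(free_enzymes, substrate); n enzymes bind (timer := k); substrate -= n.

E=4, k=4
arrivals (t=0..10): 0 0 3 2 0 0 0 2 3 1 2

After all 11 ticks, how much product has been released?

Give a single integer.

t=0: arr=0 -> substrate=0 bound=0 product=0
t=1: arr=0 -> substrate=0 bound=0 product=0
t=2: arr=3 -> substrate=0 bound=3 product=0
t=3: arr=2 -> substrate=1 bound=4 product=0
t=4: arr=0 -> substrate=1 bound=4 product=0
t=5: arr=0 -> substrate=1 bound=4 product=0
t=6: arr=0 -> substrate=0 bound=2 product=3
t=7: arr=2 -> substrate=0 bound=3 product=4
t=8: arr=3 -> substrate=2 bound=4 product=4
t=9: arr=1 -> substrate=3 bound=4 product=4
t=10: arr=2 -> substrate=4 bound=4 product=5

Answer: 5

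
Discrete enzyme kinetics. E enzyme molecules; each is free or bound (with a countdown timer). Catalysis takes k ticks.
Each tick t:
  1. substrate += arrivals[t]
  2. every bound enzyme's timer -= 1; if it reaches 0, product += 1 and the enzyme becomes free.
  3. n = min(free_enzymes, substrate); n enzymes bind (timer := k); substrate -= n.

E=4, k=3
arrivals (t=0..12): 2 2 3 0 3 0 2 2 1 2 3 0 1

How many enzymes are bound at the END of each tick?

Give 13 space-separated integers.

Answer: 2 4 4 4 4 4 4 4 4 4 4 4 4

Derivation:
t=0: arr=2 -> substrate=0 bound=2 product=0
t=1: arr=2 -> substrate=0 bound=4 product=0
t=2: arr=3 -> substrate=3 bound=4 product=0
t=3: arr=0 -> substrate=1 bound=4 product=2
t=4: arr=3 -> substrate=2 bound=4 product=4
t=5: arr=0 -> substrate=2 bound=4 product=4
t=6: arr=2 -> substrate=2 bound=4 product=6
t=7: arr=2 -> substrate=2 bound=4 product=8
t=8: arr=1 -> substrate=3 bound=4 product=8
t=9: arr=2 -> substrate=3 bound=4 product=10
t=10: arr=3 -> substrate=4 bound=4 product=12
t=11: arr=0 -> substrate=4 bound=4 product=12
t=12: arr=1 -> substrate=3 bound=4 product=14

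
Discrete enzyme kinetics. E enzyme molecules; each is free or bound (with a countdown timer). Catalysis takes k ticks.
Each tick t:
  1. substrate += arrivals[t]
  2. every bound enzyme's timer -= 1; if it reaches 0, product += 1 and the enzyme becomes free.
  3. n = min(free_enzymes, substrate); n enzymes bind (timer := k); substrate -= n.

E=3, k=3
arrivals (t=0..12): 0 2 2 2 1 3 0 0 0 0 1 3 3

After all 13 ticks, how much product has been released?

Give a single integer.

t=0: arr=0 -> substrate=0 bound=0 product=0
t=1: arr=2 -> substrate=0 bound=2 product=0
t=2: arr=2 -> substrate=1 bound=3 product=0
t=3: arr=2 -> substrate=3 bound=3 product=0
t=4: arr=1 -> substrate=2 bound=3 product=2
t=5: arr=3 -> substrate=4 bound=3 product=3
t=6: arr=0 -> substrate=4 bound=3 product=3
t=7: arr=0 -> substrate=2 bound=3 product=5
t=8: arr=0 -> substrate=1 bound=3 product=6
t=9: arr=0 -> substrate=1 bound=3 product=6
t=10: arr=1 -> substrate=0 bound=3 product=8
t=11: arr=3 -> substrate=2 bound=3 product=9
t=12: arr=3 -> substrate=5 bound=3 product=9

Answer: 9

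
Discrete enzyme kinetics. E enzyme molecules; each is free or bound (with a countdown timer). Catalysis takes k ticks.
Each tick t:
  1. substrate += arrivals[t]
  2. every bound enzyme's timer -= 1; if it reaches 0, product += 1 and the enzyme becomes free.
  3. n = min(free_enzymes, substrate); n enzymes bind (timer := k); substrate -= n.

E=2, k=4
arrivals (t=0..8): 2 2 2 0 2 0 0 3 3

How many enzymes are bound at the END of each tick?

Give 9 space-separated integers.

t=0: arr=2 -> substrate=0 bound=2 product=0
t=1: arr=2 -> substrate=2 bound=2 product=0
t=2: arr=2 -> substrate=4 bound=2 product=0
t=3: arr=0 -> substrate=4 bound=2 product=0
t=4: arr=2 -> substrate=4 bound=2 product=2
t=5: arr=0 -> substrate=4 bound=2 product=2
t=6: arr=0 -> substrate=4 bound=2 product=2
t=7: arr=3 -> substrate=7 bound=2 product=2
t=8: arr=3 -> substrate=8 bound=2 product=4

Answer: 2 2 2 2 2 2 2 2 2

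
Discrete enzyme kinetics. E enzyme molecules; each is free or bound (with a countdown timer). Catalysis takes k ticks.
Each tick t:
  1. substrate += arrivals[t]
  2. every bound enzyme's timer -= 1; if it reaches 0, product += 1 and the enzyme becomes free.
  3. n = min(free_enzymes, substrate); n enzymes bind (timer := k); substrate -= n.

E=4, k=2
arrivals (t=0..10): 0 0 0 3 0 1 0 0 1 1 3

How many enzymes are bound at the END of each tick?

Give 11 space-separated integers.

t=0: arr=0 -> substrate=0 bound=0 product=0
t=1: arr=0 -> substrate=0 bound=0 product=0
t=2: arr=0 -> substrate=0 bound=0 product=0
t=3: arr=3 -> substrate=0 bound=3 product=0
t=4: arr=0 -> substrate=0 bound=3 product=0
t=5: arr=1 -> substrate=0 bound=1 product=3
t=6: arr=0 -> substrate=0 bound=1 product=3
t=7: arr=0 -> substrate=0 bound=0 product=4
t=8: arr=1 -> substrate=0 bound=1 product=4
t=9: arr=1 -> substrate=0 bound=2 product=4
t=10: arr=3 -> substrate=0 bound=4 product=5

Answer: 0 0 0 3 3 1 1 0 1 2 4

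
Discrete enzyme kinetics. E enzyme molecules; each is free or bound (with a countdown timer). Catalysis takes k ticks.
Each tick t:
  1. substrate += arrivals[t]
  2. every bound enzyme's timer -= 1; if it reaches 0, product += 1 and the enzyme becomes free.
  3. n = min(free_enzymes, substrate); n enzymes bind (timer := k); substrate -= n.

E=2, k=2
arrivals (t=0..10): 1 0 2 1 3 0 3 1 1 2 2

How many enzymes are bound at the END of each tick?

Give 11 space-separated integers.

t=0: arr=1 -> substrate=0 bound=1 product=0
t=1: arr=0 -> substrate=0 bound=1 product=0
t=2: arr=2 -> substrate=0 bound=2 product=1
t=3: arr=1 -> substrate=1 bound=2 product=1
t=4: arr=3 -> substrate=2 bound=2 product=3
t=5: arr=0 -> substrate=2 bound=2 product=3
t=6: arr=3 -> substrate=3 bound=2 product=5
t=7: arr=1 -> substrate=4 bound=2 product=5
t=8: arr=1 -> substrate=3 bound=2 product=7
t=9: arr=2 -> substrate=5 bound=2 product=7
t=10: arr=2 -> substrate=5 bound=2 product=9

Answer: 1 1 2 2 2 2 2 2 2 2 2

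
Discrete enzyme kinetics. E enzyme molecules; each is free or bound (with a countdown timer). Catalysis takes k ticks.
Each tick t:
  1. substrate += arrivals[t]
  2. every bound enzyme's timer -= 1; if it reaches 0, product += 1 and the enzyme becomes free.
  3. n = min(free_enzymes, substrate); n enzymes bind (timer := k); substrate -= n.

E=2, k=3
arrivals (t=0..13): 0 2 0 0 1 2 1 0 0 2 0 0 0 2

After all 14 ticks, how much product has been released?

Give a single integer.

t=0: arr=0 -> substrate=0 bound=0 product=0
t=1: arr=2 -> substrate=0 bound=2 product=0
t=2: arr=0 -> substrate=0 bound=2 product=0
t=3: arr=0 -> substrate=0 bound=2 product=0
t=4: arr=1 -> substrate=0 bound=1 product=2
t=5: arr=2 -> substrate=1 bound=2 product=2
t=6: arr=1 -> substrate=2 bound=2 product=2
t=7: arr=0 -> substrate=1 bound=2 product=3
t=8: arr=0 -> substrate=0 bound=2 product=4
t=9: arr=2 -> substrate=2 bound=2 product=4
t=10: arr=0 -> substrate=1 bound=2 product=5
t=11: arr=0 -> substrate=0 bound=2 product=6
t=12: arr=0 -> substrate=0 bound=2 product=6
t=13: arr=2 -> substrate=1 bound=2 product=7

Answer: 7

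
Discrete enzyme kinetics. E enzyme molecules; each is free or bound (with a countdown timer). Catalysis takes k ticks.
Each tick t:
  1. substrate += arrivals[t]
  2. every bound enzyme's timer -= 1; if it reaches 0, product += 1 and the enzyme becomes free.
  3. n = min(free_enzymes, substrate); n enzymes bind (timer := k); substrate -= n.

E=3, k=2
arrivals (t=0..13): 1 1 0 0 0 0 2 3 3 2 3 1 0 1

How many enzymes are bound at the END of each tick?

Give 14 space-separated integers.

t=0: arr=1 -> substrate=0 bound=1 product=0
t=1: arr=1 -> substrate=0 bound=2 product=0
t=2: arr=0 -> substrate=0 bound=1 product=1
t=3: arr=0 -> substrate=0 bound=0 product=2
t=4: arr=0 -> substrate=0 bound=0 product=2
t=5: arr=0 -> substrate=0 bound=0 product=2
t=6: arr=2 -> substrate=0 bound=2 product=2
t=7: arr=3 -> substrate=2 bound=3 product=2
t=8: arr=3 -> substrate=3 bound=3 product=4
t=9: arr=2 -> substrate=4 bound=3 product=5
t=10: arr=3 -> substrate=5 bound=3 product=7
t=11: arr=1 -> substrate=5 bound=3 product=8
t=12: arr=0 -> substrate=3 bound=3 product=10
t=13: arr=1 -> substrate=3 bound=3 product=11

Answer: 1 2 1 0 0 0 2 3 3 3 3 3 3 3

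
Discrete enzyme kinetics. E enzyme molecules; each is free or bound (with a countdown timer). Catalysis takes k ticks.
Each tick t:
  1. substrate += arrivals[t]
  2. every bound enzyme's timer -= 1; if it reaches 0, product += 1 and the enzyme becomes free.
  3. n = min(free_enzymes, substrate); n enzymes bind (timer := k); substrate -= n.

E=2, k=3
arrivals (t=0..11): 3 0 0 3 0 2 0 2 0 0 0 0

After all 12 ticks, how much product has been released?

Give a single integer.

t=0: arr=3 -> substrate=1 bound=2 product=0
t=1: arr=0 -> substrate=1 bound=2 product=0
t=2: arr=0 -> substrate=1 bound=2 product=0
t=3: arr=3 -> substrate=2 bound=2 product=2
t=4: arr=0 -> substrate=2 bound=2 product=2
t=5: arr=2 -> substrate=4 bound=2 product=2
t=6: arr=0 -> substrate=2 bound=2 product=4
t=7: arr=2 -> substrate=4 bound=2 product=4
t=8: arr=0 -> substrate=4 bound=2 product=4
t=9: arr=0 -> substrate=2 bound=2 product=6
t=10: arr=0 -> substrate=2 bound=2 product=6
t=11: arr=0 -> substrate=2 bound=2 product=6

Answer: 6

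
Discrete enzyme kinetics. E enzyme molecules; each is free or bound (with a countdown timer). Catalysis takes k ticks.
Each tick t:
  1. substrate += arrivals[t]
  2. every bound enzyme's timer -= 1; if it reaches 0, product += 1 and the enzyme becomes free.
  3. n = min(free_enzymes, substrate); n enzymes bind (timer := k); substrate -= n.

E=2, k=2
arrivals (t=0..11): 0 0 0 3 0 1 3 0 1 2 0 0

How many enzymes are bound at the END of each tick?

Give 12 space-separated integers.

t=0: arr=0 -> substrate=0 bound=0 product=0
t=1: arr=0 -> substrate=0 bound=0 product=0
t=2: arr=0 -> substrate=0 bound=0 product=0
t=3: arr=3 -> substrate=1 bound=2 product=0
t=4: arr=0 -> substrate=1 bound=2 product=0
t=5: arr=1 -> substrate=0 bound=2 product=2
t=6: arr=3 -> substrate=3 bound=2 product=2
t=7: arr=0 -> substrate=1 bound=2 product=4
t=8: arr=1 -> substrate=2 bound=2 product=4
t=9: arr=2 -> substrate=2 bound=2 product=6
t=10: arr=0 -> substrate=2 bound=2 product=6
t=11: arr=0 -> substrate=0 bound=2 product=8

Answer: 0 0 0 2 2 2 2 2 2 2 2 2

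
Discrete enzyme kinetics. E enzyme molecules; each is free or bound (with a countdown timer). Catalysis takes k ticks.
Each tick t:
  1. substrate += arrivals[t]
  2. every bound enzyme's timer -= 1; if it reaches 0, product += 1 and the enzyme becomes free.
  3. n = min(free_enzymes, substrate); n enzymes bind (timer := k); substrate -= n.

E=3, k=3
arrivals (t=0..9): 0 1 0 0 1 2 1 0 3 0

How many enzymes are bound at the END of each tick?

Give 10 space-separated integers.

t=0: arr=0 -> substrate=0 bound=0 product=0
t=1: arr=1 -> substrate=0 bound=1 product=0
t=2: arr=0 -> substrate=0 bound=1 product=0
t=3: arr=0 -> substrate=0 bound=1 product=0
t=4: arr=1 -> substrate=0 bound=1 product=1
t=5: arr=2 -> substrate=0 bound=3 product=1
t=6: arr=1 -> substrate=1 bound=3 product=1
t=7: arr=0 -> substrate=0 bound=3 product=2
t=8: arr=3 -> substrate=1 bound=3 product=4
t=9: arr=0 -> substrate=1 bound=3 product=4

Answer: 0 1 1 1 1 3 3 3 3 3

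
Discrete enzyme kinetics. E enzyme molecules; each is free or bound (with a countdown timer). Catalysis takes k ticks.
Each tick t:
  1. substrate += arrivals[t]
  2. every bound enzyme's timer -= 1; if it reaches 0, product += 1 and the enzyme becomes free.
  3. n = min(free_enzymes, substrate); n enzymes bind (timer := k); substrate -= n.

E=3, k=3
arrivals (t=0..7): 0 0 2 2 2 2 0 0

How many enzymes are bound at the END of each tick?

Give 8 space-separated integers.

t=0: arr=0 -> substrate=0 bound=0 product=0
t=1: arr=0 -> substrate=0 bound=0 product=0
t=2: arr=2 -> substrate=0 bound=2 product=0
t=3: arr=2 -> substrate=1 bound=3 product=0
t=4: arr=2 -> substrate=3 bound=3 product=0
t=5: arr=2 -> substrate=3 bound=3 product=2
t=6: arr=0 -> substrate=2 bound=3 product=3
t=7: arr=0 -> substrate=2 bound=3 product=3

Answer: 0 0 2 3 3 3 3 3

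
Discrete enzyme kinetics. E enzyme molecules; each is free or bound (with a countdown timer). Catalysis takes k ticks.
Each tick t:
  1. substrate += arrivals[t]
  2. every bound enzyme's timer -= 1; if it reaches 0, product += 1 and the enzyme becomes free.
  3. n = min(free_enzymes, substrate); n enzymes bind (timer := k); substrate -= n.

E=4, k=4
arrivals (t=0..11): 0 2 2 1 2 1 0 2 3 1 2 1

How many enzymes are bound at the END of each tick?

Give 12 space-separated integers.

t=0: arr=0 -> substrate=0 bound=0 product=0
t=1: arr=2 -> substrate=0 bound=2 product=0
t=2: arr=2 -> substrate=0 bound=4 product=0
t=3: arr=1 -> substrate=1 bound=4 product=0
t=4: arr=2 -> substrate=3 bound=4 product=0
t=5: arr=1 -> substrate=2 bound=4 product=2
t=6: arr=0 -> substrate=0 bound=4 product=4
t=7: arr=2 -> substrate=2 bound=4 product=4
t=8: arr=3 -> substrate=5 bound=4 product=4
t=9: arr=1 -> substrate=4 bound=4 product=6
t=10: arr=2 -> substrate=4 bound=4 product=8
t=11: arr=1 -> substrate=5 bound=4 product=8

Answer: 0 2 4 4 4 4 4 4 4 4 4 4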